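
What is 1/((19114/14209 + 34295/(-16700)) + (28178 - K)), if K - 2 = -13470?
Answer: 47458060/1976404747989 ≈ 2.4012e-5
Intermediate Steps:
K = -13468 (K = 2 - 13470 = -13468)
1/((19114/14209 + 34295/(-16700)) + (28178 - K)) = 1/((19114/14209 + 34295/(-16700)) + (28178 - 1*(-13468))) = 1/((19114*(1/14209) + 34295*(-1/16700)) + (28178 + 13468)) = 1/((19114/14209 - 6859/3340) + 41646) = 1/(-33618771/47458060 + 41646) = 1/(1976404747989/47458060) = 47458060/1976404747989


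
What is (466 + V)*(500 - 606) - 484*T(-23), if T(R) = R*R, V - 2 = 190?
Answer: -325784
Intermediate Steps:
V = 192 (V = 2 + 190 = 192)
T(R) = R**2
(466 + V)*(500 - 606) - 484*T(-23) = (466 + 192)*(500 - 606) - 484*(-23)**2 = 658*(-106) - 484*529 = -69748 - 256036 = -325784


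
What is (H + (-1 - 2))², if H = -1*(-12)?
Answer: 81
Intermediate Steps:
H = 12
(H + (-1 - 2))² = (12 + (-1 - 2))² = (12 - 3)² = 9² = 81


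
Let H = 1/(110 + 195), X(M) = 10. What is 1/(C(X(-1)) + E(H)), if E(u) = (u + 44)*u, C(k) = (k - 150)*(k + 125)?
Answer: -93025/1758159079 ≈ -5.2910e-5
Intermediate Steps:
C(k) = (-150 + k)*(125 + k)
H = 1/305 ≈ 0.0032787
E(u) = u*(44 + u) (E(u) = (44 + u)*u = u*(44 + u))
1/(C(X(-1)) + E(H)) = 1/((-18750 + 10² - 25*10) + (44 + 1/305)/305) = 1/((-18750 + 100 - 250) + (1/305)*(13421/305)) = 1/(-18900 + 13421/93025) = 1/(-1758159079/93025) = -93025/1758159079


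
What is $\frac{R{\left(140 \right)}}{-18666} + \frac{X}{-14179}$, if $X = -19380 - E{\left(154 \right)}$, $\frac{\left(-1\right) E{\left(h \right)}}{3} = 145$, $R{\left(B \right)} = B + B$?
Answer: $\frac{174828625}{132332607} \approx 1.3211$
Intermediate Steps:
$R{\left(B \right)} = 2 B$
$E{\left(h \right)} = -435$ ($E{\left(h \right)} = \left(-3\right) 145 = -435$)
$X = -18945$ ($X = -19380 - -435 = -19380 + 435 = -18945$)
$\frac{R{\left(140 \right)}}{-18666} + \frac{X}{-14179} = \frac{2 \cdot 140}{-18666} - \frac{18945}{-14179} = 280 \left(- \frac{1}{18666}\right) - - \frac{18945}{14179} = - \frac{140}{9333} + \frac{18945}{14179} = \frac{174828625}{132332607}$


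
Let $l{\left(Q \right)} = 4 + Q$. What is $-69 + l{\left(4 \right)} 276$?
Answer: $2139$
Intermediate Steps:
$-69 + l{\left(4 \right)} 276 = -69 + \left(4 + 4\right) 276 = -69 + 8 \cdot 276 = -69 + 2208 = 2139$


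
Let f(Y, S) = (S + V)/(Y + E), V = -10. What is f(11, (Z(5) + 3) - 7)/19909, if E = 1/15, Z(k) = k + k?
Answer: -30/1652447 ≈ -1.8155e-5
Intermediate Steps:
Z(k) = 2*k
E = 1/15 ≈ 0.066667
f(Y, S) = (-10 + S)/(1/15 + Y) (f(Y, S) = (S - 10)/(Y + 1/15) = (-10 + S)/(1/15 + Y))
f(11, (Z(5) + 3) - 7)/19909 = (15*(-10 + ((2*5 + 3) - 7))/(1 + 15*11))/19909 = (15*(-10 + ((10 + 3) - 7))/(1 + 165))*(1/19909) = (15*(-10 + (13 - 7))/166)*(1/19909) = (15*(1/166)*(-10 + 6))*(1/19909) = (15*(1/166)*(-4))*(1/19909) = -30/83*1/19909 = -30/1652447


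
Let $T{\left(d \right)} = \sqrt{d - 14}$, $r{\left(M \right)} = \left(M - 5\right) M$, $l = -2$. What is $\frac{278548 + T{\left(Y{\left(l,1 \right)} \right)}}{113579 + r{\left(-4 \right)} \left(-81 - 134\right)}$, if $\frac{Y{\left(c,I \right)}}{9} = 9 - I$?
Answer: $\frac{278548}{105839} + \frac{\sqrt{58}}{105839} \approx 2.6319$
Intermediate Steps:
$Y{\left(c,I \right)} = 81 - 9 I$ ($Y{\left(c,I \right)} = 9 \left(9 - I\right) = 81 - 9 I$)
$r{\left(M \right)} = M \left(-5 + M\right)$ ($r{\left(M \right)} = \left(-5 + M\right) M = M \left(-5 + M\right)$)
$T{\left(d \right)} = \sqrt{-14 + d}$
$\frac{278548 + T{\left(Y{\left(l,1 \right)} \right)}}{113579 + r{\left(-4 \right)} \left(-81 - 134\right)} = \frac{278548 + \sqrt{-14 + \left(81 - 9\right)}}{113579 + - 4 \left(-5 - 4\right) \left(-81 - 134\right)} = \frac{278548 + \sqrt{-14 + \left(81 - 9\right)}}{113579 + \left(-4\right) \left(-9\right) \left(-215\right)} = \frac{278548 + \sqrt{-14 + 72}}{113579 + 36 \left(-215\right)} = \frac{278548 + \sqrt{58}}{113579 - 7740} = \frac{278548 + \sqrt{58}}{105839} = \left(278548 + \sqrt{58}\right) \frac{1}{105839} = \frac{278548}{105839} + \frac{\sqrt{58}}{105839}$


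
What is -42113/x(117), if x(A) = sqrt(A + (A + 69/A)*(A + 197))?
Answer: -42113*sqrt(56338113)/1444567 ≈ -218.82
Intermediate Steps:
x(A) = sqrt(A + (197 + A)*(A + 69/A)) (x(A) = sqrt(A + (A + 69/A)*(197 + A)) = sqrt(A + (197 + A)*(A + 69/A)))
-42113/x(117) = -42113/sqrt(69 + 117**2 + 198*117 + 13593/117) = -42113/sqrt(69 + 13689 + 23166 + 13593*(1/117)) = -42113/sqrt(69 + 13689 + 23166 + 4531/39) = -42113*sqrt(56338113)/1444567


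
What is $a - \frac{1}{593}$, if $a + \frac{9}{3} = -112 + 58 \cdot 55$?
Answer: $\frac{1823474}{593} \approx 3075.0$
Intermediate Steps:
$a = 3075$ ($a = -3 + \left(-112 + 58 \cdot 55\right) = -3 + \left(-112 + 3190\right) = -3 + 3078 = 3075$)
$a - \frac{1}{593} = 3075 - \frac{1}{593} = \frac{1823474}{593}$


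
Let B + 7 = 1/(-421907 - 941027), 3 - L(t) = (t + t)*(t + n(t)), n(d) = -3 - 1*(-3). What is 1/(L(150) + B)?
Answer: -1362934/61337481737 ≈ -2.2220e-5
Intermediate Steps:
n(d) = 0 (n(d) = -3 + 3 = 0)
L(t) = 3 - 2*t**2 (L(t) = 3 - (t + t)*(t + 0) = 3 - 2*t*t = 3 - 2*t**2)
B = -9540539/1362934 (B = -7 + 1/(-421907 - 941027) = -7 + 1/(-1362934) = -7 - 1/1362934 = -9540539/1362934 ≈ -7.0000)
1/(L(150) + B) = 1/((3 - 2*150**2) - 9540539/1362934) = 1/((3 - 2*22500) - 9540539/1362934) = 1/((3 - 45000) - 9540539/1362934) = 1/(-44997 - 9540539/1362934) = 1/(-61337481737/1362934) = -1362934/61337481737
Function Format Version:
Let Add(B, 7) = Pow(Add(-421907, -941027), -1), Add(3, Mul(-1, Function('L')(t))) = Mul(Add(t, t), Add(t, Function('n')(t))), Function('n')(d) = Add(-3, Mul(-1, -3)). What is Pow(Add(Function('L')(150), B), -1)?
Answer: Rational(-1362934, 61337481737) ≈ -2.2220e-5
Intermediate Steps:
Function('n')(d) = 0 (Function('n')(d) = Add(-3, 3) = 0)
Function('L')(t) = Add(3, Mul(-2, Pow(t, 2))) (Function('L')(t) = Add(3, Mul(-1, Mul(Add(t, t), Add(t, 0)))) = Add(3, Mul(-1, Mul(Mul(2, t), t))) = Add(3, Mul(-1, Mul(2, Pow(t, 2)))) = Add(3, Mul(-2, Pow(t, 2))))
B = Rational(-9540539, 1362934) (B = Add(-7, Pow(Add(-421907, -941027), -1)) = Add(-7, Pow(-1362934, -1)) = Add(-7, Rational(-1, 1362934)) = Rational(-9540539, 1362934) ≈ -7.0000)
Pow(Add(Function('L')(150), B), -1) = Pow(Add(Add(3, Mul(-2, Pow(150, 2))), Rational(-9540539, 1362934)), -1) = Pow(Add(Add(3, Mul(-2, 22500)), Rational(-9540539, 1362934)), -1) = Pow(Add(Add(3, -45000), Rational(-9540539, 1362934)), -1) = Pow(Add(-44997, Rational(-9540539, 1362934)), -1) = Pow(Rational(-61337481737, 1362934), -1) = Rational(-1362934, 61337481737)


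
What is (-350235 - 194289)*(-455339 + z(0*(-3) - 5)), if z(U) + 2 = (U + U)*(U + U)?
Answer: 247889650284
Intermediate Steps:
z(U) = -2 + 4*U² (z(U) = -2 + (U + U)*(U + U) = -2 + (2*U)*(2*U) = -2 + 4*U²)
(-350235 - 194289)*(-455339 + z(0*(-3) - 5)) = (-350235 - 194289)*(-455339 + (-2 + 4*(0*(-3) - 5)²)) = -544524*(-455339 + (-2 + 4*(0 - 5)²)) = -544524*(-455339 + (-2 + 4*(-5)²)) = -544524*(-455339 + (-2 + 4*25)) = -544524*(-455339 + (-2 + 100)) = -544524*(-455339 + 98) = -544524*(-455241) = 247889650284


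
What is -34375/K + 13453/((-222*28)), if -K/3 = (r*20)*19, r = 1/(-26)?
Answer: -30949369/39368 ≈ -786.16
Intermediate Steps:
r = -1/26 ≈ -0.038462
K = 570/13 (K = -3*(-1/26*20)*19 = -(-30)*19/13 = -3*(-190/13) = 570/13 ≈ 43.846)
-34375/K + 13453/((-222*28)) = -34375/570/13 + 13453/((-222*28)) = -34375*13/570 + 13453/(-6216) = -89375/114 + 13453*(-1/6216) = -89375/114 - 13453/6216 = -30949369/39368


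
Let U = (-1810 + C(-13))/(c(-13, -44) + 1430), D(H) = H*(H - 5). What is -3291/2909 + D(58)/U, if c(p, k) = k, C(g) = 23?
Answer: -12399861693/5198383 ≈ -2385.3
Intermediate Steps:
D(H) = H*(-5 + H)
U = -1787/1386 (U = (-1810 + 23)/(-44 + 1430) = -1787/1386 ≈ -1.2893)
-3291/2909 + D(58)/U = -3291/2909 + (58*(-5 + 58))/(-1787/1386) = -3291*1/2909 + (58*53)*(-1386/1787) = -3291/2909 + 3074*(-1386/1787) = -3291/2909 - 4260564/1787 = -12399861693/5198383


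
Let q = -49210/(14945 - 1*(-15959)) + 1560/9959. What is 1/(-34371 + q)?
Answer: -153886468/5289452727703 ≈ -2.9093e-5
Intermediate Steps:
q = -220936075/153886468 (q = -49210/(14945 + 15959) + 1560*(1/9959) = -49210/30904 + 1560/9959 = -49210*1/30904 + 1560/9959 = -24605/15452 + 1560/9959 = -220936075/153886468 ≈ -1.4357)
1/(-34371 + q) = 1/(-34371 - 220936075/153886468) = 1/(-5289452727703/153886468) = -153886468/5289452727703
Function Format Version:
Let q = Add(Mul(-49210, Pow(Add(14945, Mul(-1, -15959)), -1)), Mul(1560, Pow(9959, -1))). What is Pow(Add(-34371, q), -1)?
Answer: Rational(-153886468, 5289452727703) ≈ -2.9093e-5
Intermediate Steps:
q = Rational(-220936075, 153886468) (q = Add(Mul(-49210, Pow(Add(14945, 15959), -1)), Mul(1560, Rational(1, 9959))) = Add(Mul(-49210, Pow(30904, -1)), Rational(1560, 9959)) = Add(Mul(-49210, Rational(1, 30904)), Rational(1560, 9959)) = Add(Rational(-24605, 15452), Rational(1560, 9959)) = Rational(-220936075, 153886468) ≈ -1.4357)
Pow(Add(-34371, q), -1) = Pow(Add(-34371, Rational(-220936075, 153886468)), -1) = Pow(Rational(-5289452727703, 153886468), -1) = Rational(-153886468, 5289452727703)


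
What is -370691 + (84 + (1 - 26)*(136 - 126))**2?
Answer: -343135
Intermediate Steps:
-370691 + (84 + (1 - 26)*(136 - 126))**2 = -370691 + (84 - 25*10)**2 = -370691 + (84 - 250)**2 = -370691 + (-166)**2 = -370691 + 27556 = -343135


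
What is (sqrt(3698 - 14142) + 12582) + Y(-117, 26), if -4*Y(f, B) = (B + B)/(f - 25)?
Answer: 1786657/142 + 2*I*sqrt(2611) ≈ 12582.0 + 102.2*I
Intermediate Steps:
Y(f, B) = -B/(2*(-25 + f)) (Y(f, B) = -(B + B)/(4*(f - 25)) = -2*B/(4*(-25 + f)) = -B/(2*(-25 + f)))
(sqrt(3698 - 14142) + 12582) + Y(-117, 26) = (sqrt(3698 - 14142) + 12582) - 1*26/(-50 + 2*(-117)) = (sqrt(-10444) + 12582) - 1*26/(-50 - 234) = (2*I*sqrt(2611) + 12582) - 1*26/(-284) = (12582 + 2*I*sqrt(2611)) - 1*26*(-1/284) = (12582 + 2*I*sqrt(2611)) + 13/142 = 1786657/142 + 2*I*sqrt(2611)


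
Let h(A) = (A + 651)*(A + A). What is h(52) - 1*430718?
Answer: -357606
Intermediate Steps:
h(A) = 2*A*(651 + A) (h(A) = (651 + A)*(2*A) = 2*A*(651 + A))
h(52) - 1*430718 = 2*52*(651 + 52) - 1*430718 = 2*52*703 - 430718 = 73112 - 430718 = -357606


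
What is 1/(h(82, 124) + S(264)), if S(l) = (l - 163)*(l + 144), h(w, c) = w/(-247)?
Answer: 247/10178294 ≈ 2.4267e-5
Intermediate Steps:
h(w, c) = -w/247 (h(w, c) = w*(-1/247) = -w/247)
S(l) = (-163 + l)*(144 + l)
1/(h(82, 124) + S(264)) = 1/(-1/247*82 + (-23472 + 264² - 19*264)) = 1/(-82/247 + (-23472 + 69696 - 5016)) = 1/(-82/247 + 41208) = 1/(10178294/247) = 247/10178294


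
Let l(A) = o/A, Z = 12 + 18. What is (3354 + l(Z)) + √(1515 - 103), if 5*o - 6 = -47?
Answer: 503059/150 + 2*√353 ≈ 3391.3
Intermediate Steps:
o = -41/5 (o = 6/5 + (⅕)*(-47) = 6/5 - 47/5 = -41/5 ≈ -8.2000)
Z = 30
l(A) = -41/(5*A)
(3354 + l(Z)) + √(1515 - 103) = (3354 - 41/5/30) + √(1515 - 103) = (3354 - 41/5*1/30) + √1412 = (3354 - 41/150) + 2*√353 = 503059/150 + 2*√353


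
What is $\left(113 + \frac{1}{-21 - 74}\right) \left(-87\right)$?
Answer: $- \frac{933858}{95} \approx -9830.1$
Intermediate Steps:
$\left(113 + \frac{1}{-21 - 74}\right) \left(-87\right) = \left(113 + \frac{1}{-95}\right) \left(-87\right) = \left(113 - \frac{1}{95}\right) \left(-87\right) = \frac{10734}{95} \left(-87\right) = - \frac{933858}{95}$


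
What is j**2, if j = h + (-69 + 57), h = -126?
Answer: 19044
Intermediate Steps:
j = -138 (j = -126 + (-69 + 57) = -126 - 12 = -138)
j**2 = (-138)**2 = 19044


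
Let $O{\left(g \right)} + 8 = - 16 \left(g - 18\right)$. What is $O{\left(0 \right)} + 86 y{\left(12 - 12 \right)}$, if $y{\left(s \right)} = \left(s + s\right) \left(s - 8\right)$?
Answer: $280$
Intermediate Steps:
$O{\left(g \right)} = 280 - 16 g$ ($O{\left(g \right)} = -8 - 16 \left(g - 18\right) = -8 - 16 \left(-18 + g\right) = -8 - \left(-288 + 16 g\right) = 280 - 16 g$)
$y{\left(s \right)} = 2 s \left(-8 + s\right)$
$O{\left(0 \right)} + 86 y{\left(12 - 12 \right)} = \left(280 - 0\right) + 86 \cdot 2 \left(12 - 12\right) \left(-8 + \left(12 - 12\right)\right) = \left(280 + 0\right) + 86 \cdot 2 \left(12 - 12\right) \left(-8 + \left(12 - 12\right)\right) = 280 + 86 \cdot 2 \cdot 0 \left(-8 + 0\right) = 280 + 86 \cdot 2 \cdot 0 \left(-8\right) = 280 + 86 \cdot 0 = 280 + 0 = 280$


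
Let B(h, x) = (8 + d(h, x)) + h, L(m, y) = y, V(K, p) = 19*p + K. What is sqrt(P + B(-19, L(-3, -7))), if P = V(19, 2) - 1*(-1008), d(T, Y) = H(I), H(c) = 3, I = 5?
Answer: sqrt(1057) ≈ 32.512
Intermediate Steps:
V(K, p) = K + 19*p
d(T, Y) = 3
B(h, x) = 11 + h (B(h, x) = (8 + 3) + h = 11 + h)
P = 1065 (P = (19 + 19*2) - 1*(-1008) = (19 + 38) + 1008 = 57 + 1008 = 1065)
sqrt(P + B(-19, L(-3, -7))) = sqrt(1065 + (11 - 19)) = sqrt(1065 - 8) = sqrt(1057)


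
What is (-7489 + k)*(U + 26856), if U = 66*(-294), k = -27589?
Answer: -261401256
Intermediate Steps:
U = -19404
(-7489 + k)*(U + 26856) = (-7489 - 27589)*(-19404 + 26856) = -35078*7452 = -261401256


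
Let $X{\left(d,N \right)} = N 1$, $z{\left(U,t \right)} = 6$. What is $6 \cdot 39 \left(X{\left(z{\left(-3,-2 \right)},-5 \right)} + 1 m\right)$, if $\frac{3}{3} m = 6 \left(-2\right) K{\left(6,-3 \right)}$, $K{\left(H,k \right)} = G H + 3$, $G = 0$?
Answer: $-9594$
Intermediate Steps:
$K{\left(H,k \right)} = 3$ ($K{\left(H,k \right)} = 0 H + 3 = 0 + 3 = 3$)
$X{\left(d,N \right)} = N$
$m = -36$ ($m = 6 \left(-2\right) 3 = \left(-12\right) 3 = -36$)
$6 \cdot 39 \left(X{\left(z{\left(-3,-2 \right)},-5 \right)} + 1 m\right) = 6 \cdot 39 \left(-5 + 1 \left(-36\right)\right) = 234 \left(-5 - 36\right) = 234 \left(-41\right) = -9594$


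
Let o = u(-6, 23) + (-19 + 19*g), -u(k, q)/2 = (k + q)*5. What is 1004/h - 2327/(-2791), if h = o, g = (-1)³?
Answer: -579537/145132 ≈ -3.9932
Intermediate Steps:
u(k, q) = -10*k - 10*q (u(k, q) = -2*(k + q)*5 = -2*(5*k + 5*q) = -10*k - 10*q)
g = -1
o = -208 (o = (-10*(-6) - 10*23) + (-19 + 19*(-1)) = (60 - 230) + (-19 - 19) = -170 - 38 = -208)
h = -208
1004/h - 2327/(-2791) = 1004/(-208) - 2327/(-2791) = 1004*(-1/208) - 2327*(-1/2791) = -251/52 + 2327/2791 = -579537/145132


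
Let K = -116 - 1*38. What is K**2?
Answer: 23716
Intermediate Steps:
K = -154 (K = -116 - 38 = -154)
K**2 = (-154)**2 = 23716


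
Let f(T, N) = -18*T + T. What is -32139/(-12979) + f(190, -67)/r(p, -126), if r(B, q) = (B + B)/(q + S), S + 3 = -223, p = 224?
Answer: 230796908/90853 ≈ 2540.3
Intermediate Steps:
S = -226 (S = -3 - 223 = -226)
f(T, N) = -17*T
r(B, q) = 2*B/(-226 + q) (r(B, q) = (B + B)/(q - 226) = (2*B)/(-226 + q) = 2*B/(-226 + q))
-32139/(-12979) + f(190, -67)/r(p, -126) = -32139/(-12979) + (-17*190)/((2*224/(-226 - 126))) = -32139*(-1/12979) - 3230/(2*224/(-352)) = 32139/12979 - 3230/(2*224*(-1/352)) = 32139/12979 - 3230/(-14/11) = 32139/12979 - 3230*(-11/14) = 32139/12979 + 17765/7 = 230796908/90853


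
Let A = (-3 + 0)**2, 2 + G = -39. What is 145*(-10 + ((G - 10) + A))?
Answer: -7540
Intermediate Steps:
G = -41 (G = -2 - 39 = -41)
A = 9 (A = (-3)**2 = 9)
145*(-10 + ((G - 10) + A)) = 145*(-10 + ((-41 - 10) + 9)) = 145*(-10 + (-51 + 9)) = 145*(-10 - 42) = 145*(-52) = -7540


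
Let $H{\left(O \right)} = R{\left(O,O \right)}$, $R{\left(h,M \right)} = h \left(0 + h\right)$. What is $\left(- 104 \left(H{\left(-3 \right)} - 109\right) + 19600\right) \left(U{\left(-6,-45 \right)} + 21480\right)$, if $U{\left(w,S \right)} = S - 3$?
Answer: $642960000$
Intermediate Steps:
$U{\left(w,S \right)} = -3 + S$
$R{\left(h,M \right)} = h^{2}$ ($R{\left(h,M \right)} = h h = h^{2}$)
$H{\left(O \right)} = O^{2}$
$\left(- 104 \left(H{\left(-3 \right)} - 109\right) + 19600\right) \left(U{\left(-6,-45 \right)} + 21480\right) = \left(- 104 \left(\left(-3\right)^{2} - 109\right) + 19600\right) \left(\left(-3 - 45\right) + 21480\right) = \left(- 104 \left(9 - 109\right) + 19600\right) \left(-48 + 21480\right) = \left(\left(-104\right) \left(-100\right) + 19600\right) 21432 = \left(10400 + 19600\right) 21432 = 30000 \cdot 21432 = 642960000$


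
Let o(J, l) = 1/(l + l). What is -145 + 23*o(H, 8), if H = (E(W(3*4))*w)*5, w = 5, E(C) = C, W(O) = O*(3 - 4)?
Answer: -2297/16 ≈ -143.56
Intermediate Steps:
W(O) = -O (W(O) = O*(-1) = -O)
H = -300 (H = (-3*4*5)*5 = (-1*12*5)*5 = -12*5*5 = -60*5 = -300)
o(J, l) = 1/(2*l)
-145 + 23*o(H, 8) = -145 + 23*((½)/8) = -145 + 23*((½)*(⅛)) = -145 + 23*(1/16) = -145 + 23/16 = -2297/16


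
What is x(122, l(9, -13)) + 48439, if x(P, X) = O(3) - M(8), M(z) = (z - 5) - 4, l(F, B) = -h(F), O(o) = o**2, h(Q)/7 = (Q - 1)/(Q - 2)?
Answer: 48449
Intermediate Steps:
h(Q) = 7*(-1 + Q)/(-2 + Q) (h(Q) = 7*((Q - 1)/(Q - 2)) = 7*((-1 + Q)/(-2 + Q)) = 7*(-1 + Q)/(-2 + Q))
l(F, B) = -7*(-1 + F)/(-2 + F)
M(z) = -9 + z (M(z) = (-5 + z) - 4 = -9 + z)
x(P, X) = 10 (x(P, X) = 3**2 - (-9 + 8) = 9 - 1*(-1) = 9 + 1 = 10)
x(122, l(9, -13)) + 48439 = 10 + 48439 = 48449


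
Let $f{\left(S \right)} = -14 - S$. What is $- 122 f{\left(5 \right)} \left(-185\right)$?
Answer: $-428830$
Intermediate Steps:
$- 122 f{\left(5 \right)} \left(-185\right) = - 122 \left(-14 - 5\right) \left(-185\right) = \left(-122\right) \left(-19\right) \left(-185\right) = 2318 \left(-185\right) = -428830$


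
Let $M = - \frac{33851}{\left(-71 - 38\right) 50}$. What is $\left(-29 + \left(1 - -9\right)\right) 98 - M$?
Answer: $- \frac{10181751}{5450} \approx -1868.2$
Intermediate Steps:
$M = \frac{33851}{5450}$ ($M = - \frac{33851}{\left(-109\right) 50} = - \frac{33851}{-5450} = \left(-33851\right) \left(- \frac{1}{5450}\right) = \frac{33851}{5450} \approx 6.2112$)
$\left(-29 + \left(1 - -9\right)\right) 98 - M = \left(-29 + \left(1 - -9\right)\right) 98 - \frac{33851}{5450} = \left(-29 + \left(1 + 9\right)\right) 98 - \frac{33851}{5450} = \left(-29 + 10\right) 98 - \frac{33851}{5450} = \left(-19\right) 98 - \frac{33851}{5450} = -1862 - \frac{33851}{5450} = - \frac{10181751}{5450}$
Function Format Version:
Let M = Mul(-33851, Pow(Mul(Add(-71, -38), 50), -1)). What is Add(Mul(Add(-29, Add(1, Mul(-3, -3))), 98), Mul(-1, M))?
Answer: Rational(-10181751, 5450) ≈ -1868.2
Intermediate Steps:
M = Rational(33851, 5450) (M = Mul(-33851, Pow(Mul(-109, 50), -1)) = Mul(-33851, Pow(-5450, -1)) = Mul(-33851, Rational(-1, 5450)) = Rational(33851, 5450) ≈ 6.2112)
Add(Mul(Add(-29, Add(1, Mul(-3, -3))), 98), Mul(-1, M)) = Add(Mul(Add(-29, Add(1, Mul(-3, -3))), 98), Mul(-1, Rational(33851, 5450))) = Add(Mul(Add(-29, Add(1, 9)), 98), Rational(-33851, 5450)) = Add(Mul(Add(-29, 10), 98), Rational(-33851, 5450)) = Add(Mul(-19, 98), Rational(-33851, 5450)) = Add(-1862, Rational(-33851, 5450)) = Rational(-10181751, 5450)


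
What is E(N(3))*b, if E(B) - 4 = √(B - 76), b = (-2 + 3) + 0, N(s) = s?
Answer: 4 + I*√73 ≈ 4.0 + 8.544*I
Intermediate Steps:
b = 1 (b = 1 + 0 = 1)
E(B) = 4 + √(-76 + B) (E(B) = 4 + √(B - 76) = 4 + √(-76 + B))
E(N(3))*b = (4 + √(-76 + 3))*1 = (4 + √(-73))*1 = (4 + I*√73)*1 = 4 + I*√73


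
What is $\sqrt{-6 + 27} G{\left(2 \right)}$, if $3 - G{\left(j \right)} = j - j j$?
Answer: $5 \sqrt{21} \approx 22.913$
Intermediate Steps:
$G{\left(j \right)} = 3 + j^{2} - j$ ($G{\left(j \right)} = 3 - \left(j - j j\right) = 3 - \left(j - j^{2}\right) = 3 + \left(j^{2} - j\right) = 3 + j^{2} - j$)
$\sqrt{-6 + 27} G{\left(2 \right)} = \sqrt{-6 + 27} \left(3 + 2^{2} - 2\right) = \sqrt{21} \left(3 + 4 - 2\right) = \sqrt{21} \cdot 5 = 5 \sqrt{21}$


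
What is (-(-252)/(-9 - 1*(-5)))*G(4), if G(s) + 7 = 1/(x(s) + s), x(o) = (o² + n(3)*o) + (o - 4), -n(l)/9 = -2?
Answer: 40509/92 ≈ 440.32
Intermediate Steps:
n(l) = 18 (n(l) = -9*(-2) = 18)
x(o) = -4 + o² + 19*o (x(o) = (o² + 18*o) + (o - 4) = (o² + 18*o) + (-4 + o) = -4 + o² + 19*o)
G(s) = -7 + 1/(-4 + s² + 20*s) (G(s) = -7 + 1/((-4 + s² + 19*s) + s) = -7 + 1/(-4 + s² + 20*s))
(-(-252)/(-9 - 1*(-5)))*G(4) = (-(-252)/(-9 - 1*(-5)))*((29 - 140*4 - 7*4²)/(-4 + 4² + 20*4)) = (-(-252)/(-9 + 5))*((29 - 560 - 7*16)/(-4 + 16 + 80)) = (-(-252)/(-4))*((29 - 560 - 112)/92) = (-(-252)*(-1)/4)*((1/92)*(-643)) = -18*7/2*(-643/92) = -63*(-643/92) = 40509/92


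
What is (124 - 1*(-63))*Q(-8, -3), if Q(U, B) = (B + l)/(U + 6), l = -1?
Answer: 374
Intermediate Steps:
Q(U, B) = (-1 + B)/(6 + U) (Q(U, B) = (B - 1)/(U + 6) = (-1 + B)/(6 + U))
(124 - 1*(-63))*Q(-8, -3) = (124 - 1*(-63))*((-1 - 3)/(6 - 8)) = (124 + 63)*(-4/(-2)) = 187*(-½*(-4)) = 187*2 = 374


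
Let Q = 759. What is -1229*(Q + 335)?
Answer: -1344526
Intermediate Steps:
-1229*(Q + 335) = -1229*(759 + 335) = -1229*1094 = -1344526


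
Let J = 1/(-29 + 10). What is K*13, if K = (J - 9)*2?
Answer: -4472/19 ≈ -235.37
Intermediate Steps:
J = -1/19 (J = 1/(-19) = -1/19 ≈ -0.052632)
K = -344/19 (K = (-1/19 - 9)*2 = -172/19*2 = -344/19 ≈ -18.105)
K*13 = -344/19*13 = -4472/19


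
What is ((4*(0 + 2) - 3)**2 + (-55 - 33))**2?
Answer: 3969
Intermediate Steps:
((4*(0 + 2) - 3)**2 + (-55 - 33))**2 = ((4*2 - 3)**2 - 88)**2 = ((8 - 3)**2 - 88)**2 = (5**2 - 88)**2 = (25 - 88)**2 = (-63)**2 = 3969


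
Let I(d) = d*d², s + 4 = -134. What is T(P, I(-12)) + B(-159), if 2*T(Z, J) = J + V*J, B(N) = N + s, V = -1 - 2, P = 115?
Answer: 1431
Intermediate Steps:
s = -138 (s = -4 - 134 = -138)
V = -3
B(N) = -138 + N (B(N) = N - 138 = -138 + N)
I(d) = d³
T(Z, J) = -J (T(Z, J) = (J - 3*J)/2 = (-2*J)/2 = -J)
T(P, I(-12)) + B(-159) = -1*(-12)³ + (-138 - 159) = -1*(-1728) - 297 = 1728 - 297 = 1431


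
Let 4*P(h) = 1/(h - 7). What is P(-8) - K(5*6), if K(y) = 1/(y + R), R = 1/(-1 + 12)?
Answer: -991/19860 ≈ -0.049899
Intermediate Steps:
R = 1/11 ≈ 0.090909
P(h) = 1/(4*(-7 + h)) (P(h) = 1/(4*(h - 7)) = 1/(4*(-7 + h)))
K(y) = 1/(1/11 + y) (K(y) = 1/(y + 1/11) = 1/(1/11 + y))
P(-8) - K(5*6) = 1/(4*(-7 - 8)) - 11/(1 + 11*(5*6)) = (1/4)/(-15) - 11/(1 + 11*30) = (1/4)*(-1/15) - 11/(1 + 330) = -1/60 - 11/331 = -991/19860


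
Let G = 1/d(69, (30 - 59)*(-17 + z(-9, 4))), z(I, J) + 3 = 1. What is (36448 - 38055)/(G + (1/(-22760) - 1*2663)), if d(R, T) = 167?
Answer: 6108078440/10121827367 ≈ 0.60346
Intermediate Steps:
z(I, J) = -2 (z(I, J) = -3 + 1 = -2)
G = 1/167 ≈ 0.0059880
(36448 - 38055)/(G + (1/(-22760) - 1*2663)) = (36448 - 38055)/(1/167 + (1/(-22760) - 1*2663)) = -1607/(1/167 + (-1/22760 - 2663)) = -1607/(1/167 - 60609881/22760) = -1607/(-10121827367/3800920) = -1607*(-3800920/10121827367) = 6108078440/10121827367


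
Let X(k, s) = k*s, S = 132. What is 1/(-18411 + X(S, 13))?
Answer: -1/16695 ≈ -5.9898e-5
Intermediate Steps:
1/(-18411 + X(S, 13)) = 1/(-18411 + 132*13) = 1/(-18411 + 1716) = 1/(-16695) = -1/16695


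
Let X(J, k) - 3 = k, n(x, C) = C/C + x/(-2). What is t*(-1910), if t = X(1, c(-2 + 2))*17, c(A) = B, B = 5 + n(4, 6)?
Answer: -227290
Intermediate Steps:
n(x, C) = 1 - x/2 (n(x, C) = 1 + x*(-½) = 1 - x/2)
B = 4 (B = 5 + (1 - ½*4) = 5 + (1 - 2) = 5 - 1 = 4)
c(A) = 4
X(J, k) = 3 + k
t = 119 (t = (3 + 4)*17 = 7*17 = 119)
t*(-1910) = 119*(-1910) = -227290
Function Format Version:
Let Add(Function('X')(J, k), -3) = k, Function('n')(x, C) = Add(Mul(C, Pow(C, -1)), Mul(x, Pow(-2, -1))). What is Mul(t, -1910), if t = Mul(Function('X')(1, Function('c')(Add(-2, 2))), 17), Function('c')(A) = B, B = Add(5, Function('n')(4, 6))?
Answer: -227290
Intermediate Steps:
Function('n')(x, C) = Add(1, Mul(Rational(-1, 2), x)) (Function('n')(x, C) = Add(1, Mul(x, Rational(-1, 2))) = Add(1, Mul(Rational(-1, 2), x)))
B = 4 (B = Add(5, Add(1, Mul(Rational(-1, 2), 4))) = Add(5, Add(1, -2)) = Add(5, -1) = 4)
Function('c')(A) = 4
Function('X')(J, k) = Add(3, k)
t = 119 (t = Mul(Add(3, 4), 17) = Mul(7, 17) = 119)
Mul(t, -1910) = Mul(119, -1910) = -227290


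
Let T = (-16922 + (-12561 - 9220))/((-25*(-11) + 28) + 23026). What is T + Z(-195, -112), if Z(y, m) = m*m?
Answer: 292600273/23329 ≈ 12542.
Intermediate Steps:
Z(y, m) = m²
T = -38703/23329 (T = (-16922 - 21781)/((275 + 28) + 23026) = -38703/(303 + 23026) = -38703/23329 ≈ -1.6590)
T + Z(-195, -112) = -38703/23329 + (-112)² = -38703/23329 + 12544 = 292600273/23329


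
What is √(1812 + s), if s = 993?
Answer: √2805 ≈ 52.962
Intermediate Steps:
√(1812 + s) = √(1812 + 993) = √2805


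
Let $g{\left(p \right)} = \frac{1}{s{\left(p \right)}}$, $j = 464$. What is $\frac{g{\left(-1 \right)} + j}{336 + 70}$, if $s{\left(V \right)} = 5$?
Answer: $\frac{2321}{2030} \approx 1.1433$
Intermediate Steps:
$g{\left(p \right)} = \frac{1}{5}$
$\frac{g{\left(-1 \right)} + j}{336 + 70} = \frac{\frac{1}{5} + 464}{336 + 70} = \frac{2321}{5 \cdot 406} = \frac{2321}{5} \cdot \frac{1}{406} = \frac{2321}{2030}$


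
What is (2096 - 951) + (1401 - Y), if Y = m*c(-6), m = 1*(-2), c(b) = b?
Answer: 2534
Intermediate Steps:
m = -2
Y = 12 (Y = -2*(-6) = 12)
(2096 - 951) + (1401 - Y) = (2096 - 951) + (1401 - 1*12) = 1145 + (1401 - 12) = 1145 + 1389 = 2534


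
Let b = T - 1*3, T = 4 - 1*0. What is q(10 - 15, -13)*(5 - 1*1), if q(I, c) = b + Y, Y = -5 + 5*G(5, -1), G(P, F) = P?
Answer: 84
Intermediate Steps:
T = 4 (T = 4 + 0 = 4)
Y = 20 (Y = -5 + 5*5 = -5 + 25 = 20)
b = 1 (b = 4 - 1*3 = 4 - 3 = 1)
q(I, c) = 21 (q(I, c) = 1 + 20 = 21)
q(10 - 15, -13)*(5 - 1*1) = 21*(5 - 1*1) = 21*(5 - 1) = 21*4 = 84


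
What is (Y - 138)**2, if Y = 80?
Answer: 3364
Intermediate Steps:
(Y - 138)**2 = (80 - 138)**2 = (-58)**2 = 3364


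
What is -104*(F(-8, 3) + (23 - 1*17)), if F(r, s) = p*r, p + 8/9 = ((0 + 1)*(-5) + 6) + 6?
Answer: 40144/9 ≈ 4460.4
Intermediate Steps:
p = 55/9 (p = -8/9 + (((0 + 1)*(-5) + 6) + 6) = -8/9 + ((1*(-5) + 6) + 6) = -8/9 + ((-5 + 6) + 6) = -8/9 + (1 + 6) = -8/9 + 7 = 55/9 ≈ 6.1111)
F(r, s) = 55*r/9
-104*(F(-8, 3) + (23 - 1*17)) = -104*((55/9)*(-8) + (23 - 1*17)) = -104*(-440/9 + (23 - 17)) = -104*(-440/9 + 6) = -104*(-386/9) = 40144/9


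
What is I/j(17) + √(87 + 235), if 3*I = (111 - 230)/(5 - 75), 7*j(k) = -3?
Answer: -119/90 + √322 ≈ 16.622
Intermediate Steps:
j(k) = -3/7 (j(k) = (⅐)*(-3) = -3/7)
I = 17/30 (I = ((111 - 230)/(5 - 75))/3 = (-119/(-70))/3 = (-119*(-1/70))/3 = (⅓)*(17/10) = 17/30 ≈ 0.56667)
I/j(17) + √(87 + 235) = 17/(30*(-3/7)) + √(87 + 235) = (17/30)*(-7/3) + √322 = -119/90 + √322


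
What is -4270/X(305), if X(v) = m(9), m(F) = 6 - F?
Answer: 4270/3 ≈ 1423.3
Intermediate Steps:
X(v) = -3 (X(v) = 6 - 1*9 = 6 - 9 = -3)
-4270/X(305) = -4270/(-3) = -4270*(-⅓) = 4270/3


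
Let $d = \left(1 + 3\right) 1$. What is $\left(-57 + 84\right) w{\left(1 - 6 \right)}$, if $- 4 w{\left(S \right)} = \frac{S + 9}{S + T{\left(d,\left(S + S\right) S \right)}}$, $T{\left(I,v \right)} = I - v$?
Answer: $\frac{9}{17} \approx 0.52941$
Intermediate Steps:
$d = 4$ ($d = 4 \cdot 1 = 4$)
$w{\left(S \right)} = - \frac{9 + S}{4 \left(4 + S - 2 S^{2}\right)}$ ($w{\left(S \right)} = - \frac{\left(S + 9\right) \frac{1}{S - \left(-4 + \left(S + S\right) S\right)}}{4} = - \frac{\left(9 + S\right) \frac{1}{S - \left(-4 + 2 S S\right)}}{4} = - \frac{\left(9 + S\right) \frac{1}{S - \left(-4 + 2 S^{2}\right)}}{4} = - \frac{\left(9 + S\right) \frac{1}{4 + S - 2 S^{2}}}{4} = - \frac{\frac{1}{4 + S - 2 S^{2}} \left(9 + S\right)}{4} = - \frac{9 + S}{4 \left(4 + S - 2 S^{2}\right)}$)
$\left(-57 + 84\right) w{\left(1 - 6 \right)} = \left(-57 + 84\right) \frac{9 + \left(1 - 6\right)}{4 \left(-4 - \left(1 - 6\right) + 2 \left(1 - 6\right)^{2}\right)} = 27 \frac{9 + \left(1 - 6\right)}{4 \left(-4 - \left(1 - 6\right) + 2 \left(1 - 6\right)^{2}\right)} = 27 \frac{9 - 5}{4 \left(-4 - -5 + 2 \left(-5\right)^{2}\right)} = 27 \cdot \frac{1}{4} \frac{1}{-4 + 5 + 2 \cdot 25} \cdot 4 = 27 \cdot \frac{1}{4} \frac{1}{-4 + 5 + 50} \cdot 4 = 27 \cdot \frac{1}{4} \cdot \frac{1}{51} \cdot 4 = 27 \cdot \frac{1}{51} = \frac{9}{17}$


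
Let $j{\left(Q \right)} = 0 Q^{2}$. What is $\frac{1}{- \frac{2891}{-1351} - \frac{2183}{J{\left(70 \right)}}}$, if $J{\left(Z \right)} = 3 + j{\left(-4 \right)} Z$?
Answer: $- \frac{579}{420080} \approx -0.0013783$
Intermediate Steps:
$j{\left(Q \right)} = 0$
$J{\left(Z \right)} = 3$ ($J{\left(Z \right)} = 3 + 0 Z = 3 + 0 = 3$)
$\frac{1}{- \frac{2891}{-1351} - \frac{2183}{J{\left(70 \right)}}} = \frac{1}{- \frac{2891}{-1351} - \frac{2183}{3}} = \frac{1}{\left(-2891\right) \left(- \frac{1}{1351}\right) - \frac{2183}{3}} = \frac{1}{\frac{413}{193} - \frac{2183}{3}} = \frac{1}{- \frac{420080}{579}} = - \frac{579}{420080}$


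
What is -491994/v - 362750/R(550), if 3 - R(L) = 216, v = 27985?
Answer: 10046764028/5960805 ≈ 1685.5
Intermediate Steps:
R(L) = -213 (R(L) = 3 - 1*216 = 3 - 216 = -213)
-491994/v - 362750/R(550) = -491994/27985 - 362750/(-213) = -491994*1/27985 - 362750*(-1/213) = -491994/27985 + 362750/213 = 10046764028/5960805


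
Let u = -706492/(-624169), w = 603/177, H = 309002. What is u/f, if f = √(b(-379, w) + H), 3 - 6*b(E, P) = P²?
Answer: 41683028*√1075630969/671375506289761 ≈ 0.0020362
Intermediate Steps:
w = 201/59 (w = 603*(1/177) = 201/59 ≈ 3.4068)
b(E, P) = ½ - P²/6
f = √1075630969/59 (f = √((½ - (201/59)²/6) + 309002) = √((½ - ⅙*40401/3481) + 309002) = √((½ - 13467/6962) + 309002) = √(-4993/3481 + 309002) = √(1075630969/3481) = √1075630969/59 ≈ 555.88)
u = 706492/624169 (u = -706492*(-1/624169) = 706492/624169 ≈ 1.1319)
u/f = 706492/(624169*((√1075630969/59))) = 706492*(59*√1075630969/1075630969)/624169 = 41683028*√1075630969/671375506289761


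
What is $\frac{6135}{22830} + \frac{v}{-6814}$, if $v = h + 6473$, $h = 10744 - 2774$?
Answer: $- \frac{4798830}{2592727} \approx -1.8509$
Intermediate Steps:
$h = 7970$ ($h = 10744 - 2774 = 7970$)
$v = 14443$ ($v = 7970 + 6473 = 14443$)
$\frac{6135}{22830} + \frac{v}{-6814} = \frac{6135}{22830} + \frac{14443}{-6814} = 6135 \cdot \frac{1}{22830} + 14443 \left(- \frac{1}{6814}\right) = \frac{409}{1522} - \frac{14443}{6814} = - \frac{4798830}{2592727}$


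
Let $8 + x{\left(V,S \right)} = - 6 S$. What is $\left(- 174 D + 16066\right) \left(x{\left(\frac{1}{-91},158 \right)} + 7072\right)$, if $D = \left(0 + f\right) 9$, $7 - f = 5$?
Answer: $79104344$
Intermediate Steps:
$f = 2$ ($f = 7 - 5 = 2$)
$D = 18$ ($D = \left(0 + 2\right) 9 = 2 \cdot 9 = 18$)
$x{\left(V,S \right)} = -8 - 6 S$
$\left(- 174 D + 16066\right) \left(x{\left(\frac{1}{-91},158 \right)} + 7072\right) = \left(\left(-174\right) 18 + 16066\right) \left(\left(-8 - 948\right) + 7072\right) = \left(-3132 + 16066\right) \left(\left(-8 - 948\right) + 7072\right) = 12934 \left(-956 + 7072\right) = 12934 \cdot 6116 = 79104344$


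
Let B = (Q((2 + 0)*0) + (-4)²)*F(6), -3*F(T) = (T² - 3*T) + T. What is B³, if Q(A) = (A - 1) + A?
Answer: -1728000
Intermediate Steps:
Q(A) = -1 + 2*A (Q(A) = (-1 + A) + A = -1 + 2*A)
F(T) = -T²/3 + 2*T/3 (F(T) = -((T² - 3*T) + T)/3 = -(T² - 2*T)/3 = -T²/3 + 2*T/3)
B = -120 (B = ((-1 + 2*((2 + 0)*0)) + (-4)²)*((⅓)*6*(2 - 1*6)) = ((-1 + 2*(2*0)) + 16)*((⅓)*6*(2 - 6)) = ((-1 + 2*0) + 16)*((⅓)*6*(-4)) = ((-1 + 0) + 16)*(-8) = (-1 + 16)*(-8) = 15*(-8) = -120)
B³ = (-120)³ = -1728000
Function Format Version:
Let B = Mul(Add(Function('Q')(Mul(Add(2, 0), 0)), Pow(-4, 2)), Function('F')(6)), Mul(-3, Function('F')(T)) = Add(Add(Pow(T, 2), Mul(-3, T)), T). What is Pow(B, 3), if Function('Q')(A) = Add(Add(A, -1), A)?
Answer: -1728000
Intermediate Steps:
Function('Q')(A) = Add(-1, Mul(2, A)) (Function('Q')(A) = Add(Add(-1, A), A) = Add(-1, Mul(2, A)))
Function('F')(T) = Add(Mul(Rational(-1, 3), Pow(T, 2)), Mul(Rational(2, 3), T)) (Function('F')(T) = Mul(Rational(-1, 3), Add(Add(Pow(T, 2), Mul(-3, T)), T)) = Mul(Rational(-1, 3), Add(Pow(T, 2), Mul(-2, T))) = Add(Mul(Rational(-1, 3), Pow(T, 2)), Mul(Rational(2, 3), T)))
B = -120 (B = Mul(Add(Add(-1, Mul(2, Mul(Add(2, 0), 0))), Pow(-4, 2)), Mul(Rational(1, 3), 6, Add(2, Mul(-1, 6)))) = Mul(Add(Add(-1, Mul(2, Mul(2, 0))), 16), Mul(Rational(1, 3), 6, Add(2, -6))) = Mul(Add(Add(-1, Mul(2, 0)), 16), Mul(Rational(1, 3), 6, -4)) = Mul(Add(Add(-1, 0), 16), -8) = Mul(Add(-1, 16), -8) = Mul(15, -8) = -120)
Pow(B, 3) = Pow(-120, 3) = -1728000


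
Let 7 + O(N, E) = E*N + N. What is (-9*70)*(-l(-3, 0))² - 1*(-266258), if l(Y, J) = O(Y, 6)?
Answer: -227662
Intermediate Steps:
O(N, E) = -7 + N + E*N (O(N, E) = -7 + (E*N + N) = -7 + (N + E*N) = -7 + N + E*N)
l(Y, J) = -7 + 7*Y (l(Y, J) = -7 + Y + 6*Y = -7 + 7*Y)
(-9*70)*(-l(-3, 0))² - 1*(-266258) = (-9*70)*(-(-7 + 7*(-3)))² - 1*(-266258) = -630*(-7 - 21)² + 266258 = -630*(-1*(-28))² + 266258 = -630*28² + 266258 = -630*784 + 266258 = -493920 + 266258 = -227662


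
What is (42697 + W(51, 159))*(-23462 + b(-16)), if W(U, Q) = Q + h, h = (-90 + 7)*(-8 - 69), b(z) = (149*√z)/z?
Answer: -1155433114 - 7337803*I/4 ≈ -1.1554e+9 - 1.8345e+6*I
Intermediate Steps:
b(z) = 149/√z
h = 6391 (h = -83*(-77) = 6391)
W(U, Q) = 6391 + Q (W(U, Q) = Q + 6391 = 6391 + Q)
(42697 + W(51, 159))*(-23462 + b(-16)) = (42697 + (6391 + 159))*(-23462 + 149/√(-16)) = (42697 + 6550)*(-23462 + 149*(-I/4)) = 49247*(-23462 - 149*I/4) = -1155433114 - 7337803*I/4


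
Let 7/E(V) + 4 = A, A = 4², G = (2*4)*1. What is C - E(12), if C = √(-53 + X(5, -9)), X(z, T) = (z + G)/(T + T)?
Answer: -7/12 + I*√1934/6 ≈ -0.58333 + 7.3295*I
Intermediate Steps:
G = 8 (G = 8*1 = 8)
A = 16
E(V) = 7/12 (E(V) = 7/(-4 + 16) = 7/12)
X(z, T) = (8 + z)/(2*T) (X(z, T) = (z + 8)/(T + T) = (8 + z)/((2*T)) = (8 + z)*(1/(2*T)) = (8 + z)/(2*T))
C = I*√1934/6 (C = √(-53 + (½)*(8 + 5)/(-9)) = √(-53 + (½)*(-⅑)*13) = √(-53 - 13/18) = √(-967/18) = I*√1934/6 ≈ 7.3295*I)
C - E(12) = I*√1934/6 - 1*7/12 = I*√1934/6 - 7/12 = -7/12 + I*√1934/6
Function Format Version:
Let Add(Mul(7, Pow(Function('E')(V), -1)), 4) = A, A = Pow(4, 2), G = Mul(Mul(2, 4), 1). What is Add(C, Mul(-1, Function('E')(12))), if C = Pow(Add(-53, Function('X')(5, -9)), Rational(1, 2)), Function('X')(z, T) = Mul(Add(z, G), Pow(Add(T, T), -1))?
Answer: Add(Rational(-7, 12), Mul(Rational(1, 6), I, Pow(1934, Rational(1, 2)))) ≈ Add(-0.58333, Mul(7.3295, I))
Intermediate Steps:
G = 8 (G = Mul(8, 1) = 8)
A = 16
Function('E')(V) = Rational(7, 12) (Function('E')(V) = Mul(7, Pow(Add(-4, 16), -1)) = Mul(7, Pow(12, -1)) = Mul(7, Rational(1, 12)) = Rational(7, 12))
Function('X')(z, T) = Mul(Rational(1, 2), Pow(T, -1), Add(8, z)) (Function('X')(z, T) = Mul(Add(z, 8), Pow(Add(T, T), -1)) = Mul(Add(8, z), Pow(Mul(2, T), -1)) = Mul(Add(8, z), Mul(Rational(1, 2), Pow(T, -1))) = Mul(Rational(1, 2), Pow(T, -1), Add(8, z)))
C = Mul(Rational(1, 6), I, Pow(1934, Rational(1, 2))) (C = Pow(Add(-53, Mul(Rational(1, 2), Pow(-9, -1), Add(8, 5))), Rational(1, 2)) = Pow(Add(-53, Mul(Rational(1, 2), Rational(-1, 9), 13)), Rational(1, 2)) = Pow(Add(-53, Rational(-13, 18)), Rational(1, 2)) = Pow(Rational(-967, 18), Rational(1, 2)) = Mul(Rational(1, 6), I, Pow(1934, Rational(1, 2))) ≈ Mul(7.3295, I))
Add(C, Mul(-1, Function('E')(12))) = Add(Mul(Rational(1, 6), I, Pow(1934, Rational(1, 2))), Mul(-1, Rational(7, 12))) = Add(Mul(Rational(1, 6), I, Pow(1934, Rational(1, 2))), Rational(-7, 12)) = Add(Rational(-7, 12), Mul(Rational(1, 6), I, Pow(1934, Rational(1, 2))))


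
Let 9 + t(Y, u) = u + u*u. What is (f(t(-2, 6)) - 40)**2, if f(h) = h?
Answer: 49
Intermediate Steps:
t(Y, u) = -9 + u + u**2 (t(Y, u) = -9 + (u + u*u) = -9 + (u + u**2) = -9 + u + u**2)
(f(t(-2, 6)) - 40)**2 = ((-9 + 6 + 6**2) - 40)**2 = ((-9 + 6 + 36) - 40)**2 = (33 - 40)**2 = (-7)**2 = 49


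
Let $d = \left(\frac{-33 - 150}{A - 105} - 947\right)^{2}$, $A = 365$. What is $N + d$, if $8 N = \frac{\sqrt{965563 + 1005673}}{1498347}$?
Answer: $\frac{60714438409}{67600} + \frac{\sqrt{492809}}{5993388} \approx 8.9814 \cdot 10^{5}$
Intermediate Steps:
$d = \frac{60714438409}{67600}$ ($d = \left(\frac{-33 - 150}{365 - 105} - 947\right)^{2} = \left(- \frac{183}{260} - 947\right)^{2} = \left(- \frac{246403}{260}\right)^{2} = \frac{60714438409}{67600} \approx 8.9814 \cdot 10^{5}$)
$N = \frac{\sqrt{492809}}{5993388}$ ($N = \frac{\sqrt{965563 + 1005673} \cdot \frac{1}{1498347}}{8} = \frac{\sqrt{1971236} \cdot \frac{1}{1498347}}{8} = \frac{2 \sqrt{492809} \cdot \frac{1}{1498347}}{8} = \frac{\frac{2}{1498347} \sqrt{492809}}{8} = \frac{\sqrt{492809}}{5993388} \approx 0.00011713$)
$N + d = \frac{\sqrt{492809}}{5993388} + \frac{60714438409}{67600} = \frac{60714438409}{67600} + \frac{\sqrt{492809}}{5993388}$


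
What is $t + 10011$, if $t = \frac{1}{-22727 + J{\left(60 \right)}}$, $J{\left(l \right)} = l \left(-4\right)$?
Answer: $\frac{229922636}{22967} \approx 10011.0$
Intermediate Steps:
$J{\left(l \right)} = - 4 l$
$t = - \frac{1}{22967}$ ($t = \frac{1}{-22727 - 240} = \frac{1}{-22967} = - \frac{1}{22967} \approx -4.3541 \cdot 10^{-5}$)
$t + 10011 = - \frac{1}{22967} + 10011 = \frac{229922636}{22967}$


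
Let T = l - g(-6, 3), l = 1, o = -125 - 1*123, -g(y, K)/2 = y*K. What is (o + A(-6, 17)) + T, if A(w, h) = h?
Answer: -266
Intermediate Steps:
g(y, K) = -2*K*y (g(y, K) = -2*y*K = -2*K*y)
o = -248 (o = -125 - 123 = -248)
T = -35 (T = 1 - (-2)*3*(-6) = 1 - 1*36 = 1 - 36 = -35)
(o + A(-6, 17)) + T = (-248 + 17) - 35 = -231 - 35 = -266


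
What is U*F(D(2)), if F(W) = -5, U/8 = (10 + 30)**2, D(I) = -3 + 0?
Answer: -64000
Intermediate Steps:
D(I) = -3
U = 12800 (U = 8*(10 + 30)**2 = 8*40**2 = 8*1600 = 12800)
U*F(D(2)) = 12800*(-5) = -64000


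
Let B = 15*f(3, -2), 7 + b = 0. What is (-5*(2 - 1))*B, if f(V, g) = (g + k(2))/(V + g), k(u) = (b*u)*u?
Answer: 2250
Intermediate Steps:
b = -7 (b = -7 + 0 = -7)
k(u) = -7*u² (k(u) = (-7*u)*u = -7*u²)
f(V, g) = (-28 + g)/(V + g) (f(V, g) = (g - 7*2²)/(V + g) = (g - 7*4)/(V + g) = (g - 28)/(V + g) = (-28 + g)/(V + g))
B = -450 (B = 15*((-28 - 2)/(3 - 2)) = 15*(-30/1) = 15*(1*(-30)) = 15*(-30) = -450)
(-5*(2 - 1))*B = -5*(2 - 1)*(-450) = -5*1*(-450) = -5*(-450) = 2250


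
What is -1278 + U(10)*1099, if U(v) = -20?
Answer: -23258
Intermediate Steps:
-1278 + U(10)*1099 = -1278 - 20*1099 = -1278 - 21980 = -23258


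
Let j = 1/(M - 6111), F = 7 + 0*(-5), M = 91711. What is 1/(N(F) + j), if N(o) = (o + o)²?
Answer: 85600/16777601 ≈ 0.0051020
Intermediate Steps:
F = 7 (F = 7 + 0 = 7)
j = 1/85600 (j = 1/(91711 - 6111) = 1/85600 ≈ 1.1682e-5)
N(o) = 4*o² (N(o) = (2*o)² = 4*o²)
1/(N(F) + j) = 1/(4*7² + 1/85600) = 1/(4*49 + 1/85600) = 1/(196 + 1/85600) = 1/(16777601/85600) = 85600/16777601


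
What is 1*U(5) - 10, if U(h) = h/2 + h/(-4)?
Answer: -35/4 ≈ -8.7500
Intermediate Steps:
U(h) = h/4 (U(h) = h*(½) + h*(-¼) = h/2 - h/4 = h/4)
1*U(5) - 10 = 1*((¼)*5) - 10 = 1*(5/4) - 10 = 5/4 - 10 = -35/4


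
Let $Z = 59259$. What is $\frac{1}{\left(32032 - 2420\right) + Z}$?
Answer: $\frac{1}{88871} \approx 1.1252 \cdot 10^{-5}$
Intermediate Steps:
$\frac{1}{\left(32032 - 2420\right) + Z} = \frac{1}{\left(32032 - 2420\right) + 59259} = \frac{1}{29612 + 59259} = \frac{1}{88871}$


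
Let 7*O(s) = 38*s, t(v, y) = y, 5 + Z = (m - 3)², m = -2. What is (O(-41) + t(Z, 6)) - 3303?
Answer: -24637/7 ≈ -3519.6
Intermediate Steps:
Z = 20 (Z = -5 + (-2 - 3)² = -5 + (-5)² = -5 + 25 = 20)
O(s) = 38*s/7 (O(s) = (38*s)/7 = 38*s/7)
(O(-41) + t(Z, 6)) - 3303 = ((38/7)*(-41) + 6) - 3303 = (-1558/7 + 6) - 3303 = -1516/7 - 3303 = -24637/7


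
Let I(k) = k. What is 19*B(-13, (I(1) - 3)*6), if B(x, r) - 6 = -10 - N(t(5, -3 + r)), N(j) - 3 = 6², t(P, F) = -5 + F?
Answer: -817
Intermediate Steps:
N(j) = 39 (N(j) = 3 + 6² = 3 + 36 = 39)
B(x, r) = -43 (B(x, r) = 6 + (-10 - 1*39) = 6 + (-10 - 39) = 6 - 49 = -43)
19*B(-13, (I(1) - 3)*6) = 19*(-43) = -817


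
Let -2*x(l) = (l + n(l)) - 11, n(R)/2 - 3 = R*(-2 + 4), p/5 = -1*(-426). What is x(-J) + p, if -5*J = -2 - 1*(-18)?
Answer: 4249/2 ≈ 2124.5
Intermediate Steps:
p = 2130 (p = 5*(-1*(-426)) = 5*426 = 2130)
J = -16/5 (J = -(-2 - 1*(-18))/5 = -(-2 + 18)/5 = -⅕*16 = -16/5 ≈ -3.2000)
n(R) = 6 + 4*R (n(R) = 6 + 2*(R*(-2 + 4)) = 6 + 2*(R*2) = 6 + 2*(2*R) = 6 + 4*R)
x(l) = 5/2 - 5*l/2 (x(l) = -((l + (6 + 4*l)) - 11)/2 = -((6 + 5*l) - 11)/2 = -(-5 + 5*l)/2 = 5/2 - 5*l/2)
x(-J) + p = (5/2 - (-5)*(-16)/(2*5)) + 2130 = (5/2 - 5/2*16/5) + 2130 = (5/2 - 8) + 2130 = -11/2 + 2130 = 4249/2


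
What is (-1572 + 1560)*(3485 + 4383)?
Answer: -94416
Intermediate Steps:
(-1572 + 1560)*(3485 + 4383) = -12*7868 = -94416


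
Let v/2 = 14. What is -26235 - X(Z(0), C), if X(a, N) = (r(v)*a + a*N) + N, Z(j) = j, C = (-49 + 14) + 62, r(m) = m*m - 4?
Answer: -26262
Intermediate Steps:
v = 28 (v = 2*14 = 28)
r(m) = -4 + m² (r(m) = m² - 4 = -4 + m²)
C = 27 (C = -35 + 62 = 27)
X(a, N) = N + 780*a + N*a (X(a, N) = ((-4 + 28²)*a + a*N) + N = ((-4 + 784)*a + N*a) + N = (780*a + N*a) + N = N + 780*a + N*a)
-26235 - X(Z(0), C) = -26235 - (27 + 780*0 + 27*0) = -26235 - (27 + 0 + 0) = -26235 - 1*27 = -26235 - 27 = -26262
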